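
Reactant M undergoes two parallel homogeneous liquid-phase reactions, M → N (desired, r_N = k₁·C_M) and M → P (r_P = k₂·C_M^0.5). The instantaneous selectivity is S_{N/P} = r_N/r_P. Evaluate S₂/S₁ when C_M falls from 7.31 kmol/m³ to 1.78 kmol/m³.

0.493

S_{N/P} = (k₁/k₂)·C_M^0.5, so S₂/S₁ = (C_{M,2}/C_{M,1})^0.5.
= (1.78/7.31)^0.5 = (0.2435)^0.5 = 0.493.
Selectivity toward N falls as C_M falls — high-concentration operation is favoured.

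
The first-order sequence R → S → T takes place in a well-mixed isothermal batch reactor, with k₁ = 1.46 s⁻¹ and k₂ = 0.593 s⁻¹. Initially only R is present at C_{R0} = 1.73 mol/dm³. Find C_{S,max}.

0.934 mol/dm³

Evaluating C_S at t_opt = ln(k₂/k₁)/(k₂−k₁) gives C_{S,max}/C_{R0} = (k₁/k₂)^[k₂/(k₂−k₁)].
= (1.46/0.593)^(0.593/(0.593−1.46)) = (2.462)^(-0.6840) = 0.5400.
C_{S,max} = 0.5400×1.73 = 0.934 mol/dm³.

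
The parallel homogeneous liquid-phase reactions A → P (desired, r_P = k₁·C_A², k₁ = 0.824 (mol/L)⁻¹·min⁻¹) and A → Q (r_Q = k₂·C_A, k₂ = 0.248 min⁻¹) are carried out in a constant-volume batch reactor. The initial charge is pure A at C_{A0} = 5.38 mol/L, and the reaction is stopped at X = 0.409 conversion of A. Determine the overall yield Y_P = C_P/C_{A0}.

0.382

C_A = C_{A0}(1−X) = 3.180 mol/L.
Along a PFR/batch, dC_Q/dC_A = −r_Q/(r_P+r_Q) = −k₂/(k₂+k₁·C_A).
Integrating from C_{A0} to C_A: C_Q = (0.248/0.824)·ln[(0.248+0.824·5.38)/(0.248+0.824·3.18)] = 0.3010·ln(4.681/2.868) = 0.1475 mol/L.
Then C_P = (C_{A0}−C_A) − C_Q = 2.200 − 0.1475 = 2.053 mol/L.
Y_P = C_P/C_{A0} = 2.053/5.38 = 0.382.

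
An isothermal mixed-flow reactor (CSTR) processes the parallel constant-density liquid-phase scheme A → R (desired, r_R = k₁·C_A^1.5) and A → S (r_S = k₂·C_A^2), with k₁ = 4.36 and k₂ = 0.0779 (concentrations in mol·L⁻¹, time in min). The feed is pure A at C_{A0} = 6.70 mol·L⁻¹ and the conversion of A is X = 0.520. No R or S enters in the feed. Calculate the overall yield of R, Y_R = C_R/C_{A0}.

0.504

Exit C_A = C_{A0}(1−X) = 6.70×0.480 = 3.216 mol·L⁻¹.
A CSTR operates uniformly at the exit composition, giving r_R = 25.15 and r_S = 0.8057 (each k·C_A^n at C_A = 3.216).
Fraction of consumed A going to R: r_R/(r_R+r_S) = 0.9690.
C_R = 0.9690·C_{A0}·X = 0.9690×6.70×0.520 = 3.38 mol·L⁻¹; Y_R = C_R/C_{A0} = 0.504.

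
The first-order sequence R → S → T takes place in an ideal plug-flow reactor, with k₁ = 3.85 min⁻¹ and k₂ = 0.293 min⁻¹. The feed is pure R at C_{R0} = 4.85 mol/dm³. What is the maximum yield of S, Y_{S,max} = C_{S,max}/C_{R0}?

For a first-order series the maximum intermediate yield is C_{S,max}/C_{R0} = (k₁/k₂)^[k₂/(k₂−k₁)].
= (3.85/0.293)^(0.293/(0.293−3.85)) = (13.14)^(-0.08237) = 0.8088.

0.809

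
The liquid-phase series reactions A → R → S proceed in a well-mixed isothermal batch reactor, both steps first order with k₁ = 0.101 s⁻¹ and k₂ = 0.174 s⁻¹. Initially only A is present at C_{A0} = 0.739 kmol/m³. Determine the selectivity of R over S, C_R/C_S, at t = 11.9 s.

The intermediate concentration in a first-order A→B→C sequence is C_R = k₁C_{A0}(e^(−k₁t) − e^(−k₂t))/(k₂−k₁).
e^(−k₁t) = e^(−0.101×11.9) = e^(−1.202) = 0.3006; e^(−k₂t) = e^(−2.071) = 0.1261.
C_R = 0.101×0.739/(0.174−0.101) × (0.3006−0.1261) = 1.022×0.1745 = 0.1784 kmol/m³.
C_A = C_{A0}e^(−k₁t) = 0.2222 kmol/m³, so C_S = C_{A0}−C_A−C_R = 0.3384 kmol/m³; C_R/C_S = 0.527.

0.527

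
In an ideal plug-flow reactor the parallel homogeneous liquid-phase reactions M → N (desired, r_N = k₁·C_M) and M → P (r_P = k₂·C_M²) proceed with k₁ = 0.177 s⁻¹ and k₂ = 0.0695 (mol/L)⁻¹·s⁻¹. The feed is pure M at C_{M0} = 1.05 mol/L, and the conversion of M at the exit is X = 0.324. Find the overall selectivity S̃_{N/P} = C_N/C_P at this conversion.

C_M = C_{M0}(1−X) = 0.7098 mol/L.
Along a PFR/batch, dC_N/dC_M = −r_N/(r_N+r_P) = −k₁/(k₁+k₂·C_M).
Integrating from C_{M0} to C_M: C_N = (0.177/0.0695)·ln[(0.177+0.0695·1.05)/(0.177+0.0695·0.710)] = 2.547·ln(0.2500/0.2263) = 0.2531 mol/L.
C_P = (C_{M0}−C_M)−C_N = 0.08715 mol/L; S̃_{N/P} = 0.2531/0.08715 = 2.90.

2.90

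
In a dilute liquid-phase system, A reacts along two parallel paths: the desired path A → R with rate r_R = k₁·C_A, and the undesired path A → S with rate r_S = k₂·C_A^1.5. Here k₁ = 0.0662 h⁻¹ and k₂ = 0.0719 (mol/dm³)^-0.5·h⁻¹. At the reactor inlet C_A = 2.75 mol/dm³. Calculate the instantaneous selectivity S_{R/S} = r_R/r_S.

0.555

S_{R/S} = r_R/r_S = (k₁·C_A)/(k₂·C_A^1.5) = (k₁/k₂)·C_A^-0.5.
= (0.0662×2.750) / (0.0719×2.750^1.5) = 0.1820/0.3279 = 0.555.
The undesired path is higher order in A, so low C_A (CSTR or dilute feed) favours R.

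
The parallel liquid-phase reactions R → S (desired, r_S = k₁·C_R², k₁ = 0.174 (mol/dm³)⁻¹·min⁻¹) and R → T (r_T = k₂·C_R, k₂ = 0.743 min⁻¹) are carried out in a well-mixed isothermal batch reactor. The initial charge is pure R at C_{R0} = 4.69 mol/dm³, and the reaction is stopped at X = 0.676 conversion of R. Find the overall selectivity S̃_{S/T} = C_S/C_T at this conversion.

C_R = C_{R0}(1−X) = 1.520 mol/dm³.
Along a PFR/batch, dC_T/dC_R = −r_T/(r_S+r_T) = −k₂/(k₂+k₁·C_R).
Integrating from C_{R0} to C_R: C_T = (0.743/0.174)·ln[(0.743+0.174·4.69)/(0.743+0.174·1.52)] = 4.270·ln(1.559/1.007) = 1.865 mol/dm³.
Then C_S = (C_{R0}−C_R) − C_T = 3.170 − 1.865 = 1.306 mol/dm³.
S̃_{S/T} = C_S/C_T = 1.306/1.865 = 0.700.

0.700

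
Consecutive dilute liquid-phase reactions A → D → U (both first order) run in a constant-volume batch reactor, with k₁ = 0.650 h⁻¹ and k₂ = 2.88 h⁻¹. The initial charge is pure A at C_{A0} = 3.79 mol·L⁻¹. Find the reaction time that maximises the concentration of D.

For first-order series the maximum of C_D occurs at t_opt = ln(k₂/k₁)/(k₂−k₁).
= ln(2.88/0.650)/(2.88−0.650) = ln(4.431)/2.230 = 1.489/2.230 = 0.668 h.

0.668 h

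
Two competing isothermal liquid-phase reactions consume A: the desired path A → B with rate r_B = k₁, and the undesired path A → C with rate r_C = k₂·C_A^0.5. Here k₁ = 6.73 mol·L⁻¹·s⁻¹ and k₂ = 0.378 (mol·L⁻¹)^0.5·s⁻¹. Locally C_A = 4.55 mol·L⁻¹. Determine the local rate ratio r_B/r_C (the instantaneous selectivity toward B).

S_{B/C} = r_B/r_C = (k₁)/(k₂·C_A^0.5) = (k₁/k₂)·C_A^-0.5.
= (6.73) / (0.378×4.550^0.5) = 6.730/0.8063 = 8.35.
The undesired path is higher order in A, so low C_A (CSTR or dilute feed) favours B.

8.35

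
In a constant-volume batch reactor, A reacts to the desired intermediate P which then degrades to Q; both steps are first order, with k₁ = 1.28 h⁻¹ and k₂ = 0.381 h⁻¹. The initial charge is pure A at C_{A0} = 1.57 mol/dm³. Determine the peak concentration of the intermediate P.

0.939 mol/dm³

Evaluating C_P at t_opt = ln(k₂/k₁)/(k₂−k₁) gives C_{P,max}/C_{A0} = (k₁/k₂)^[k₂/(k₂−k₁)].
= (1.28/0.381)^(0.381/(0.381−1.28)) = (3.360)^(-0.4238) = 0.5984.
C_{P,max} = 0.5984×1.57 = 0.939 mol/dm³.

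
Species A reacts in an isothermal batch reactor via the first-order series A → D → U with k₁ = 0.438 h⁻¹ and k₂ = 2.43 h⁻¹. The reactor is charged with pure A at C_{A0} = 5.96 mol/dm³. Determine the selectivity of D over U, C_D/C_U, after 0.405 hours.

1.68

The intermediate concentration in a first-order A→B→C sequence is C_D = k₁C_{A0}(e^(−k₁t) − e^(−k₂t))/(k₂−k₁).
e^(−k₁t) = e^(−0.438×0.405) = e^(−0.1774) = 0.8375; e^(−k₂t) = e^(−0.9842) = 0.3738.
C_D = 0.438×5.96/(2.43−0.438) × (0.8375−0.3738) = 1.310×0.4637 = 0.6077 mol/dm³.
C_A = C_{A0}e^(−k₁t) = 4.991 mol/dm³, so C_U = C_{A0}−C_A−C_D = 0.3611 mol/dm³; C_D/C_U = 1.68.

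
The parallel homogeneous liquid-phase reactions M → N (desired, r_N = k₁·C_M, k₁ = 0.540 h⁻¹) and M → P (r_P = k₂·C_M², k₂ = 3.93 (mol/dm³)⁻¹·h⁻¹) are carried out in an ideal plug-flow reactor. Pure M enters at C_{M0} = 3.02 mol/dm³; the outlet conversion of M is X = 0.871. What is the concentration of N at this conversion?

C_M = C_{M0}(1−X) = 0.3896 mol/dm³.
Along a PFR/batch, dC_N/dC_M = −r_N/(r_N+r_P) = −k₁/(k₁+k₂·C_M).
Integrating from C_{M0} to C_M: C_N = (0.540/3.93)·ln[(0.540+3.93·3.02)/(0.540+3.93·0.390)] = 0.1374·ln(12.41/2.071) = 0.2460 mol/dm³.

0.246 mol/dm³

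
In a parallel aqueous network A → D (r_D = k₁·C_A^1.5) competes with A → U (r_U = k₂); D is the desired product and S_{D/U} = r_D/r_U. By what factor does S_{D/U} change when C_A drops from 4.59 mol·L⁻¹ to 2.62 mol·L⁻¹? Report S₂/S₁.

S_{D/U} = (k₁/k₂)·C_A^1.5, so S₂/S₁ = (C_{A,2}/C_{A,1})^1.5.
= (2.62/4.59)^1.5 = (0.5708)^1.5 = 0.431.

0.431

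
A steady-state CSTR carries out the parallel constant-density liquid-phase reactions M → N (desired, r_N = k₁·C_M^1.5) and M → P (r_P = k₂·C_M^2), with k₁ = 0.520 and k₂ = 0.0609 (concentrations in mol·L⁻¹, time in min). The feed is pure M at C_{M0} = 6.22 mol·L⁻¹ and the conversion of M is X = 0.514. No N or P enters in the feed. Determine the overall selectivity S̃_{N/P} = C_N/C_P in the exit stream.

4.91

Exit C_M = C_{M0}(1−X) = 6.22×0.486 = 3.023 mol·L⁻¹.
Rates in a CSTR are evaluated at the outlet concentration: r_N = 0.520×3.023^1.5 = 2.733, r_P = 0.0609×3.023^2 = 0.5565.
Overall selectivity = C_N/C_P = r_Nτ/(r_Pτ) = r_N/r_P = 4.91.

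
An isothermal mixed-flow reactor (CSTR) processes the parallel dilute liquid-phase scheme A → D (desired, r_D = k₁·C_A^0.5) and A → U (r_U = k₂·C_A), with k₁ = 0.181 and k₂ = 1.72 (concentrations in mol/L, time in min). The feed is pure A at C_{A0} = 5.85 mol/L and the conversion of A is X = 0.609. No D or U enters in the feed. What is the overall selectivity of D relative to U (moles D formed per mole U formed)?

0.0696

Exit C_A = C_{A0}(1−X) = 5.85×0.391 = 2.287 mol/L.
In a CSTR the entire volume is at exit conditions, so r_D = 0.181×2.287^0.5 = 0.2737 and r_U = 1.72×2.287 = 3.934.
Overall selectivity = C_D/C_U = r_Dτ/(r_Uτ) = r_D/r_U = 0.0696.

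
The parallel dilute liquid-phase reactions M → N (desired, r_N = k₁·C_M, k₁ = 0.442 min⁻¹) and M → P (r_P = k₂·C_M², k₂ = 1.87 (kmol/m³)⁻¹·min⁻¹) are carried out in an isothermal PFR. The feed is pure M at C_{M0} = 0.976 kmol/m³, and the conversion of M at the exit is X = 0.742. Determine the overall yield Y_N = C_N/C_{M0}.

0.220

C_M = C_{M0}(1−X) = 0.2518 kmol/m³.
Along a PFR/batch, dC_N/dC_M = −r_N/(r_N+r_P) = −k₁/(k₁+k₂·C_M).
Integrating from C_{M0} to C_M: C_N = (0.442/1.87)·ln[(0.442+1.87·0.976)/(0.442+1.87·0.252)] = 0.2364·ln(2.267/0.9129) = 0.2150 kmol/m³.
Y_N = C_N/C_{M0} = 0.2150/0.976 = 0.220.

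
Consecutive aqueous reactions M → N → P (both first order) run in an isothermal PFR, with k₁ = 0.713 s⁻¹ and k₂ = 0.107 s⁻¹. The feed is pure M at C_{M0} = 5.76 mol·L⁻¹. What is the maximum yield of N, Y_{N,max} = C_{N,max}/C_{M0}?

At the optimum, C_{N,max}/C_{M0} = (k₁/k₂)^[k₂/(k₂−k₁)].
= (0.713/0.107)^(0.107/(0.107−0.713)) = (6.664)^(-0.1766) = 0.7154.

0.715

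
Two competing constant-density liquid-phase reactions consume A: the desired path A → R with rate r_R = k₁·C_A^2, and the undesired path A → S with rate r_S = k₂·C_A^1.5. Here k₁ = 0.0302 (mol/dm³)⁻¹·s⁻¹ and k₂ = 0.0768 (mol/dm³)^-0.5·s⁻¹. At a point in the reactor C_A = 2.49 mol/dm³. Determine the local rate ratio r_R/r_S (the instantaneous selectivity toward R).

S_{R/S} = r_R/r_S = (k₁·C_A^2)/(k₂·C_A^1.5) = (k₁/k₂)·C_A^0.5.
= (0.0302×2.490^2) / (0.0768×2.490^1.5) = 0.1872/0.3018 = 0.621.
Since the desired path is higher order in A, keeping C_A high (PFR or concentrated feed) favours R.

0.621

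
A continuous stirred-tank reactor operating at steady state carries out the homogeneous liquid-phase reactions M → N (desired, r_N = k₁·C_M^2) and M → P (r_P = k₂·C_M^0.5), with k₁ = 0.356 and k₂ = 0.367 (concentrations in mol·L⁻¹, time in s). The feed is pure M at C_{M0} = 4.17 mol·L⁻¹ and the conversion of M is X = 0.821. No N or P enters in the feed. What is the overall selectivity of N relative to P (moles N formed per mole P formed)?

0.626

Exit C_M = C_{M0}(1−X) = 4.17×0.179 = 0.7464 mol·L⁻¹.
In a CSTR the entire volume is at exit conditions, so r_N = 0.356×0.7464^2 = 0.1983 and r_P = 0.367×0.7464^0.5 = 0.3171.
Overall selectivity = C_N/C_P = r_Nτ/(r_Pτ) = r_N/r_P = 0.626.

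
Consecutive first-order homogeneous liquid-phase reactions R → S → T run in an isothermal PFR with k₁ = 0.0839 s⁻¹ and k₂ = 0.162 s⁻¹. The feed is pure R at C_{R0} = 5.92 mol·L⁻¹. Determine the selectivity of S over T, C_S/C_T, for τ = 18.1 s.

For first-order series with pure R initially, C_S(τ) = k₁C_{R0}/(k₂−k₁)·(e^(−k₁τ) − e^(−k₂τ)).
e^(−k₁τ) = e^(−0.0839×18.1) = e^(−1.519) = 0.2190; e^(−k₂τ) = e^(−2.932) = 0.05328.
C_S = 0.0839×5.92/(0.162−0.0839) × (0.2190−0.05328) = 6.360×0.1657 = 1.054 mol·L⁻¹.
C_R = C_{R0}e^(−k₁τ) = 1.297 mol·L⁻¹, so C_T = C_{R0}−C_R−C_S = 3.569 mol·L⁻¹; C_S/C_T = 0.295.

0.295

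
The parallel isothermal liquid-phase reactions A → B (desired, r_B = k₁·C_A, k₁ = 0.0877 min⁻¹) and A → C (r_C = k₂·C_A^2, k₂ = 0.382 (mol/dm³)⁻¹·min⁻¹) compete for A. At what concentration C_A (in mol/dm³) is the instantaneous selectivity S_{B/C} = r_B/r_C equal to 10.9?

0.0211 mol/dm³

S_{B/C} = (k₁/k₂)·C_A⁻¹ ⇒ C_A = (S·k₂/k₁)^(-1).
= (10.9×0.382/0.0877)^(-1) = (47.48)^(-1) = 0.0211 mol/dm³.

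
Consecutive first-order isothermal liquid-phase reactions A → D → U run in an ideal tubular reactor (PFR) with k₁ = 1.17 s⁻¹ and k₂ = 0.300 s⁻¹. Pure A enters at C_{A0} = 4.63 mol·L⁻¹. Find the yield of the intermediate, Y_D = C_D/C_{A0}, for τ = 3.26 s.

For first-order series with pure A initially, C_D(τ) = k₁C_{A0}/(k₂−k₁)·(e^(−k₁τ) − e^(−k₂τ)).
e^(−k₁τ) = e^(−1.17×3.26) = e^(−3.814) = 0.02206; e^(−k₂τ) = e^(−0.9780) = 0.3761.
C_D = 1.17×4.63/(0.300−1.17) × (0.02206−0.3761) = (-6.227)×(-0.3540) = 2.204 mol·L⁻¹.
Y_D = C_D/C_{A0} = 2.204/4.63 = 0.476.

0.476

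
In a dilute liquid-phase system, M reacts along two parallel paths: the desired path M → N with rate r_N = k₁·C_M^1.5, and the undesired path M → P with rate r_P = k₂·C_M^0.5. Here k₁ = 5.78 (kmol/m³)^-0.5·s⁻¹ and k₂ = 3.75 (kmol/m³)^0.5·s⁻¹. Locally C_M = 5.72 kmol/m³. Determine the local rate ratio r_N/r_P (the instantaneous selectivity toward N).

S_{N/P} = r_N/r_P = (k₁·C_M^1.5)/(k₂·C_M^0.5) = (k₁/k₂)·C_M.
= (5.78×5.720^1.5) / (3.75×5.720^0.5) = 79.07/8.969 = 8.82.
Since the desired path is higher order in M, keeping C_M high (PFR or concentrated feed) favours N.

8.82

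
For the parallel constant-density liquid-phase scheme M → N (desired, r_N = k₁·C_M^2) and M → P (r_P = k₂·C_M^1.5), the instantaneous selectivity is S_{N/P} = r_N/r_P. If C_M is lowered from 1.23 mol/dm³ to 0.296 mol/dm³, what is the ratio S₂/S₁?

S_{N/P} = (k₁/k₂)·C_M^0.5, so S₂/S₁ = (C_{M,2}/C_{M,1})^0.5.
= (0.296/1.23)^0.5 = (0.2407)^0.5 = 0.491.

0.491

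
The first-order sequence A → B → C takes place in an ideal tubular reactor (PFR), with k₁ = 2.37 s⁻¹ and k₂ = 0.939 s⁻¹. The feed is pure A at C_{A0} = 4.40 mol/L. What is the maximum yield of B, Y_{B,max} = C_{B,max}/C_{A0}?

For a first-order series the maximum intermediate yield is C_{B,max}/C_{A0} = (k₁/k₂)^[k₂/(k₂−k₁)].
= (2.37/0.939)^(0.939/(0.939−2.37)) = (2.524)^(-0.6562) = 0.5447.

0.545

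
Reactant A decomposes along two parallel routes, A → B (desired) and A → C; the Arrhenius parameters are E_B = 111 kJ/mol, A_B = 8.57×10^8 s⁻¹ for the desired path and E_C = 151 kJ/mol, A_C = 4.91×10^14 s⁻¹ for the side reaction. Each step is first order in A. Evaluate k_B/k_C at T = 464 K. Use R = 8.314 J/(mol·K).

Since both paths have the same order in A, the concentration cancels and S_{B/C} = k_B/k_C = (A_B/A_C)·exp[(E_C−E_B)/(RT)].
(E_C−E_B)/(RT) = (151−111)×10³/(8.314×464) = 40000/3858 = 10.37.
k_B/k_C = (8.57×10^8/4.91×10^14)·exp(10.37) = 1.745×10^-6 × 31853 = 0.0556.

0.0556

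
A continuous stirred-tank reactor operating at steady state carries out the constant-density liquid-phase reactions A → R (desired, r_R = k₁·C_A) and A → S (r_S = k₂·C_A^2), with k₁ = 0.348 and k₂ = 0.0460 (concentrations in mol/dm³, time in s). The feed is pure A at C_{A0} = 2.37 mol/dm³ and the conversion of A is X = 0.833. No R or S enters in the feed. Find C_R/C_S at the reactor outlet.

19.1

Exit C_A = C_{A0}(1−X) = 2.37×0.167 = 0.3958 mol/dm³.
A CSTR operates uniformly at the exit composition, giving r_R = 0.1377 and r_S = 0.007206 (each k·C_A^n at C_A = 0.3958).
Overall selectivity = C_R/C_S = r_Rτ/(r_Sτ) = r_R/r_S = 19.1.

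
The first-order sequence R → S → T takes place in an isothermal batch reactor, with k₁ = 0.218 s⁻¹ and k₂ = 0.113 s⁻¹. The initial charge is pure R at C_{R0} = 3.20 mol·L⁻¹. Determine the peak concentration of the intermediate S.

At the optimum, C_{S,max}/C_{R0} = (k₁/k₂)^[k₂/(k₂−k₁)].
= (0.218/0.113)^(0.113/(0.113−0.218)) = (1.929)^(-1.076) = 0.4930.
C_{S,max} = 0.4930×3.20 = 1.58 mol·L⁻¹.

1.58 mol·L⁻¹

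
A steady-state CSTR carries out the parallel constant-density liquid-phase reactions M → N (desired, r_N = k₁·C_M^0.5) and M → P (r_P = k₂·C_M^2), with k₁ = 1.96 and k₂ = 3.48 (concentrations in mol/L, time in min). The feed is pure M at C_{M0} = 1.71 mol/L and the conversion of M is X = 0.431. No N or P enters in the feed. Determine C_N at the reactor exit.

Exit C_M = C_{M0}(1−X) = 1.71×0.569 = 0.9730 mol/L.
A CSTR operates uniformly at the exit composition, giving r_N = 1.933 and r_P = 3.295 (each k·C_M^n at C_M = 0.9730).
Fraction of consumed M going to N: r_N/(r_N+r_P) = 0.3698.
C_N = 0.3698·C_{M0}·X = 0.3698×1.71×0.431 = 0.273 mol/L.

0.273 mol/L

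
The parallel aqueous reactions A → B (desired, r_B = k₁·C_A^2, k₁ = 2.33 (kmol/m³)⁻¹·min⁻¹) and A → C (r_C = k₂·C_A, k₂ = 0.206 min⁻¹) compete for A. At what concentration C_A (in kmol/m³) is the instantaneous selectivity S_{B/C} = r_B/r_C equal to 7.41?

0.655 kmol/m³

S_{B/C} = (k₁/k₂)·C_A ⇒ C_A = S·k₂/k₁.
= 7.41×0.206/2.33 = 0.655 kmol/m³.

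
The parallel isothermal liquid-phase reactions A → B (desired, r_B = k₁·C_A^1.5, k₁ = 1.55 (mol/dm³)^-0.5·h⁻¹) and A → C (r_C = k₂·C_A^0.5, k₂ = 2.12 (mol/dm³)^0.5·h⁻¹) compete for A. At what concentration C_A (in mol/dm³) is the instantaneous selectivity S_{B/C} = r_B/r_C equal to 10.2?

14.0 mol/dm³

S_{B/C} = (k₁/k₂)·C_A ⇒ C_A = S·k₂/k₁.
= 10.2×2.12/1.55 = 14.0 mol/dm³.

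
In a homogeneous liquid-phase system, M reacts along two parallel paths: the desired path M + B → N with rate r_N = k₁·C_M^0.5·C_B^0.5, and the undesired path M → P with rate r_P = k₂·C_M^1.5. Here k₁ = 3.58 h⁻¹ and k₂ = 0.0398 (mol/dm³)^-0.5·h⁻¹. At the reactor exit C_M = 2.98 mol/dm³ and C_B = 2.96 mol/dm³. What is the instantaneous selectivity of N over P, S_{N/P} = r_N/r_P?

S_{N/P} = r_N/r_P = (k₁·C_M^0.5·C_B^0.5)/(k₂·C_M^1.5) = (k₁/k₂)·C_M⁻¹·C_B^0.5.
= (3.58×2.980^0.5×2.960^0.5) / (0.0398×2.980^1.5) = 10.63/0.2047 = 51.9.
The undesired path is higher order in M, so low C_M (CSTR or dilute feed) favours N.

51.9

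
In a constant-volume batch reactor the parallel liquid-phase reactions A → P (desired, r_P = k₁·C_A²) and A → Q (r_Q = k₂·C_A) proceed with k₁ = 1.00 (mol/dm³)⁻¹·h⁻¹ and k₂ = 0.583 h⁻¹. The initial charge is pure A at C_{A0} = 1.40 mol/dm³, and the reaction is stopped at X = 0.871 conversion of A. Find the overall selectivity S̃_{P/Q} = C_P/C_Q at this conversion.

1.19

C_A = C_{A0}(1−X) = 0.1806 mol/dm³.
Along a PFR/batch, dC_Q/dC_A = −r_Q/(r_P+r_Q) = −k₂/(k₂+k₁·C_A).
Integrating from C_{A0} to C_A: C_Q = (0.583/1.00)·ln[(0.583+1.00·1.40)/(0.583+1.00·0.181)] = 0.5830·ln(1.983/0.7636) = 0.5564 mol/dm³.
Then C_P = (C_{A0}−C_A) − C_Q = 1.219 − 0.5564 = 0.6630 mol/dm³.
S̃_{P/Q} = C_P/C_Q = 0.6630/0.5564 = 1.19.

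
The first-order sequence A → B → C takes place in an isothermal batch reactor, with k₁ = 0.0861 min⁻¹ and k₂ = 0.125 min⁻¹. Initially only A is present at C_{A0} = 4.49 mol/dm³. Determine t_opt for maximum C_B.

9.58 min

Setting dC_B/dt = 0 gives t_opt = ln(k₂/k₁)/(k₂−k₁).
= ln(0.125/0.0861)/(0.125−0.0861) = ln(1.452)/0.03890 = 0.3728/0.03890 = 9.58 min.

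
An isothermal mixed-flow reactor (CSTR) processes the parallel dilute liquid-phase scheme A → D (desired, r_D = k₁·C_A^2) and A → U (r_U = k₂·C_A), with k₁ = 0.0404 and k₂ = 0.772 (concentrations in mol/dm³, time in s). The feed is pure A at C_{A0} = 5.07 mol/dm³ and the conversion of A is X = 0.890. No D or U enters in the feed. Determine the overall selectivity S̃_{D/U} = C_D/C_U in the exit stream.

Exit C_A = C_{A0}(1−X) = 5.07×0.110 = 0.5577 mol/dm³.
Rates in a CSTR are evaluated at the outlet concentration: r_D = 0.0404×0.5577^2 = 0.01257, r_U = 0.772×0.5577 = 0.4305.
Overall selectivity = C_D/C_U = r_Dτ/(r_Uτ) = r_D/r_U = 0.0292.

0.0292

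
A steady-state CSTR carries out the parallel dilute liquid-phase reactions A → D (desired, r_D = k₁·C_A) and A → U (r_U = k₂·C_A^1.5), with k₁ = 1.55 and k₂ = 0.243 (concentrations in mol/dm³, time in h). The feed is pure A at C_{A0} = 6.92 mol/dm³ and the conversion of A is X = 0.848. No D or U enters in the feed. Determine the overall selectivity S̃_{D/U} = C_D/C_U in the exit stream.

6.22

Exit C_A = C_{A0}(1−X) = 6.92×0.152 = 1.052 mol/dm³.
In a CSTR the entire volume is at exit conditions, so r_D = 1.55×1.052 = 1.630 and r_U = 0.243×1.052^1.5 = 0.2621.
Overall selectivity = C_D/C_U = r_Dτ/(r_Uτ) = r_D/r_U = 6.22.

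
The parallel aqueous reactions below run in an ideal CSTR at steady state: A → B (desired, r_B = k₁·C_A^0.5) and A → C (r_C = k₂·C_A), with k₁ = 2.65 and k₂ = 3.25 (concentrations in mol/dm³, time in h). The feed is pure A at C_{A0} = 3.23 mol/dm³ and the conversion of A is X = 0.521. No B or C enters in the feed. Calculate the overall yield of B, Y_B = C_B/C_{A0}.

0.206

Exit C_A = C_{A0}(1−X) = 3.23×0.479 = 1.547 mol/dm³.
Rates in a CSTR are evaluated at the outlet concentration: r_B = 2.65×1.547^0.5 = 3.296, r_C = 3.25×1.547 = 5.028.
Fraction of consumed A going to B: r_B/(r_B+r_C) = 0.3960.
C_B = 0.3960·C_{A0}·X = 0.3960×3.23×0.521 = 0.666 mol/dm³; Y_B = C_B/C_{A0} = 0.206.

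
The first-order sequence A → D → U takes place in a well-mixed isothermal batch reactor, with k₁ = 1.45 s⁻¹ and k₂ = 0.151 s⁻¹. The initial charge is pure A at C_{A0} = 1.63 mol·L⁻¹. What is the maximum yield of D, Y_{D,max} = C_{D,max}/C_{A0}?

For a first-order series the maximum intermediate yield is C_{D,max}/C_{A0} = (k₁/k₂)^[k₂/(k₂−k₁)].
= (1.45/0.151)^(0.151/(0.151−1.45)) = (9.603)^(-0.1162) = 0.7688.

0.769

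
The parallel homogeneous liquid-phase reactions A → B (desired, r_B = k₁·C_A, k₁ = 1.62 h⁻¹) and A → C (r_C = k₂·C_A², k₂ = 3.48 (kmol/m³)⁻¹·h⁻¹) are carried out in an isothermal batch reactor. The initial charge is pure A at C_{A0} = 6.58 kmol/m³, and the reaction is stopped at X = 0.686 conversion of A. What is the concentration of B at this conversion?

0.476 kmol/m³

C_A = C_{A0}(1−X) = 2.066 kmol/m³.
Along a PFR/batch, dC_B/dC_A = −r_B/(r_B+r_C) = −k₁/(k₁+k₂·C_A).
Integrating from C_{A0} to C_A: C_B = (1.62/3.48)·ln[(1.62+3.48·6.58)/(1.62+3.48·2.07)] = 0.4655·ln(24.52/8.810) = 0.4765 kmol/m³.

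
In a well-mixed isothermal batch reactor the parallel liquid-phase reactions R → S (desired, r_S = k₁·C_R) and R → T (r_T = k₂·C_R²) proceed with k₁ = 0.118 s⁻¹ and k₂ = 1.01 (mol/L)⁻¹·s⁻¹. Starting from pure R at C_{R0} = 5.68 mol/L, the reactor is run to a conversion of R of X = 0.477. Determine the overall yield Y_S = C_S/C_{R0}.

C_R = C_{R0}(1−X) = 2.971 mol/L.
Along a PFR/batch, dC_S/dC_R = −r_S/(r_S+r_T) = −k₁/(k₁+k₂·C_R).
Integrating from C_{R0} to C_R: C_S = (0.118/1.01)·ln[(0.118+1.01·5.68)/(0.118+1.01·2.97)] = 0.1168·ln(5.855/3.118) = 0.07360 mol/L.
Y_S = C_S/C_{R0} = 0.07360/5.68 = 0.0130.

0.0130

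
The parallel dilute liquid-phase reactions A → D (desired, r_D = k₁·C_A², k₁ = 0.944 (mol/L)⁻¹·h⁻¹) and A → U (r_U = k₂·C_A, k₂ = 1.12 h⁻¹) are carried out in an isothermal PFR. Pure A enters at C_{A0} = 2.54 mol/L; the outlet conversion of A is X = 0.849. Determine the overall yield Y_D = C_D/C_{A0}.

C_A = C_{A0}(1−X) = 0.3835 mol/L.
Along a PFR/batch, dC_U/dC_A = −r_U/(r_D+r_U) = −k₂/(k₂+k₁·C_A).
Integrating from C_{A0} to C_A: C_U = (1.12/0.944)·ln[(1.12+0.944·2.54)/(1.12+0.944·0.384)] = 1.186·ln(3.518/1.482) = 1.026 mol/L.
Then C_D = (C_{A0}−C_A) − C_U = 2.156 − 1.026 = 1.131 mol/L.
Y_D = C_D/C_{A0} = 1.131/2.54 = 0.445.

0.445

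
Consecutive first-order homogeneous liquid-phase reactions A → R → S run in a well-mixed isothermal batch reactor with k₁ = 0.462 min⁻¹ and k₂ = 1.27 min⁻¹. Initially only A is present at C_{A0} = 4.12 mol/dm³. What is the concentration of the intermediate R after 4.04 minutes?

0.350 mol/dm³

For first-order series with pure A initially, C_R(t) = k₁C_{A0}/(k₂−k₁)·(e^(−k₁t) − e^(−k₂t)).
e^(−k₁t) = e^(−0.462×4.04) = e^(−1.866) = 0.1547; e^(−k₂t) = e^(−5.131) = 0.005912.
C_R = 0.462×4.12/(1.27−0.462) × (0.1547−0.005912) = 2.356×0.1488 = 0.3504 mol/dm³.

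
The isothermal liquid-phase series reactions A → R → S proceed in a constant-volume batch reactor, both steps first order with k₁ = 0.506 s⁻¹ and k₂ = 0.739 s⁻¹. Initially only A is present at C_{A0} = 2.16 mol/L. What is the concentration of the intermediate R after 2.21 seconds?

0.617 mol/L

For first-order series with pure A initially, C_R(t) = k₁C_{A0}/(k₂−k₁)·(e^(−k₁t) − e^(−k₂t)).
e^(−k₁t) = e^(−0.506×2.21) = e^(−1.118) = 0.3268; e^(−k₂t) = e^(−1.633) = 0.1953.
C_R = 0.506×2.16/(0.739−0.506) × (0.3268−0.1953) = 4.691×0.1315 = 0.6170 mol/L.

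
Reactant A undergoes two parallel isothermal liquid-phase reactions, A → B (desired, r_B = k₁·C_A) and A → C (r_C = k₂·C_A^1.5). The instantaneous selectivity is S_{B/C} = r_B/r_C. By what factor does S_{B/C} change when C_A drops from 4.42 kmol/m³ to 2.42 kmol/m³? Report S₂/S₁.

S_{B/C} = (k₁/k₂)·C_A^-0.5, so S₂/S₁ = (C_{A,2}/C_{A,1})^-0.5.
= (2.42/4.42)^(-0.5) = (0.5475)^(-0.5) = 1.35.

1.35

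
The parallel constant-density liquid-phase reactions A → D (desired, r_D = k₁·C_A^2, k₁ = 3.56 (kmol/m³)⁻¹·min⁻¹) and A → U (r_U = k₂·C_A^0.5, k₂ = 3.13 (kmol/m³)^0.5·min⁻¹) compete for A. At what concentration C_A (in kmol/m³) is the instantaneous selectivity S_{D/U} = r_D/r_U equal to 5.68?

S_{D/U} = (k₁/k₂)·C_A^1.5 ⇒ C_A = (S·k₂/k₁)^(1/1.5).
= (5.68×3.13/3.56)^(0.6667) = (4.994)^(0.6667) = 2.92 kmol/m³.

2.92 kmol/m³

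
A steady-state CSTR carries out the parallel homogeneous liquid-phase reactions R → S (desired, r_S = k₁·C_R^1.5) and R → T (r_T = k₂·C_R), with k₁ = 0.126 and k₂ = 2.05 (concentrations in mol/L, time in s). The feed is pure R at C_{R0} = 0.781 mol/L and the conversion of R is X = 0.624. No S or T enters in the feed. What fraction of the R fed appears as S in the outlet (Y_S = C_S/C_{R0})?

0.0201

Exit C_R = C_{R0}(1−X) = 0.781×0.376 = 0.2937 mol/L.
In a CSTR the entire volume is at exit conditions, so r_S = 0.126×0.2937^1.5 = 0.02005 and r_T = 2.05×0.2937 = 0.6020.
Fraction of consumed R going to S: r_S/(r_S+r_T) = 0.03223.
C_S = 0.03223·C_{R0}·X = 0.03223×0.781×0.624 = 0.0157 mol/L; Y_S = C_S/C_{R0} = 0.0201.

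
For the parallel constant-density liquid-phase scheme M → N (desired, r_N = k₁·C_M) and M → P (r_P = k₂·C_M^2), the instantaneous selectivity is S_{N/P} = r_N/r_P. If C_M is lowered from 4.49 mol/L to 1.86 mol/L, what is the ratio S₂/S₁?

S_{N/P} = (k₁/k₂)·C_M⁻¹, so S₂/S₁ = (C_{M,2}/C_{M,1})⁻¹.
= 4.49/1.86 = 2.41.

2.41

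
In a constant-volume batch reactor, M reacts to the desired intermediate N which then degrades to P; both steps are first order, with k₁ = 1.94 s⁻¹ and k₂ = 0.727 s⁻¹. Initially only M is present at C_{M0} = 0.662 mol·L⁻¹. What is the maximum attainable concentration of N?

For a first-order series the maximum intermediate yield is C_{N,max}/C_{M0} = (k₁/k₂)^[k₂/(k₂−k₁)].
= (1.94/0.727)^(0.727/(0.727−1.94)) = (2.669)^(-0.5993) = 0.5553.
C_{N,max} = 0.5553×0.662 = 0.368 mol·L⁻¹.

0.368 mol·L⁻¹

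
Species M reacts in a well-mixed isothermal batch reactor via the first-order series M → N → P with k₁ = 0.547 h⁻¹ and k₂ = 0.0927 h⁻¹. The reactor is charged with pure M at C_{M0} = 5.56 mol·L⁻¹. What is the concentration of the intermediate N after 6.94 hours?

3.37 mol·L⁻¹

The intermediate concentration in a first-order A→B→C sequence is C_N = k₁C_{M0}(e^(−k₁t) − e^(−k₂t))/(k₂−k₁).
e^(−k₁t) = e^(−0.547×6.94) = e^(−3.796) = 0.02246; e^(−k₂t) = e^(−0.6433) = 0.5255.
C_N = 0.547×5.56/(0.0927−0.547) × (0.02246−0.5255) = (-6.695)×(-0.5031) = 3.368 mol·L⁻¹.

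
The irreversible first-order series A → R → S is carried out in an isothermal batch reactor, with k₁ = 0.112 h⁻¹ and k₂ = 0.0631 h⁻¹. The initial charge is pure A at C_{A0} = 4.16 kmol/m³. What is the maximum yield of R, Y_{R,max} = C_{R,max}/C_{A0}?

Evaluating C_R at t_opt = ln(k₂/k₁)/(k₂−k₁) gives C_{R,max}/C_{A0} = (k₁/k₂)^[k₂/(k₂−k₁)].
= (0.112/0.0631)^(0.0631/(0.0631−0.112)) = (1.775)^(-1.290) = 0.4769.

0.477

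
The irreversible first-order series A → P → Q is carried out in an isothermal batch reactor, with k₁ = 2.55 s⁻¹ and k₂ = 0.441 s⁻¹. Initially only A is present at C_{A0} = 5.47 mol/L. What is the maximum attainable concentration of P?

For a first-order series the maximum intermediate yield is C_{P,max}/C_{A0} = (k₁/k₂)^[k₂/(k₂−k₁)].
= (2.55/0.441)^(0.441/(0.441−2.55)) = (5.782)^(-0.2091) = 0.6929.
C_{P,max} = 0.6929×5.47 = 3.79 mol/L.

3.79 mol/L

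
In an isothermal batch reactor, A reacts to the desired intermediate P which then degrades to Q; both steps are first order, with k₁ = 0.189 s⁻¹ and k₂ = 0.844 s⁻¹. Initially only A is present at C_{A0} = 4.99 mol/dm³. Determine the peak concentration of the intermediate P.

Evaluating C_P at t_opt = ln(k₂/k₁)/(k₂−k₁) gives C_{P,max}/C_{A0} = (k₁/k₂)^[k₂/(k₂−k₁)].
= (0.189/0.844)^(0.844/(0.844−0.189)) = (0.2239)^(1.289) = 0.1454.
C_{P,max} = 0.1454×4.99 = 0.726 mol/dm³.

0.726 mol/dm³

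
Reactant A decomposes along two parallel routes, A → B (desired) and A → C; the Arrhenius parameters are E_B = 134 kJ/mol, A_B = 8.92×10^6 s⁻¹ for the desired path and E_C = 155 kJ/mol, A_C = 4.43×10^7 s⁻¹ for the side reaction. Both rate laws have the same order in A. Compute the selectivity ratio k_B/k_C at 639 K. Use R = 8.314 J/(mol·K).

10.5

Since both paths have the same order in A, the concentration cancels and S_{B/C} = k_B/k_C = (A_B/A_C)·exp[(E_C−E_B)/(RT)].
(E_C−E_B)/(RT) = (155−134)×10³/(8.314×639) = 21000/5313 = 3.953.
k_B/k_C = (8.92×10^6/4.43×10^7)·exp(3.953) = 0.2014 × 52.08 = 10.5.
Since E_B < E_C, lowering the temperature improves selectivity toward B.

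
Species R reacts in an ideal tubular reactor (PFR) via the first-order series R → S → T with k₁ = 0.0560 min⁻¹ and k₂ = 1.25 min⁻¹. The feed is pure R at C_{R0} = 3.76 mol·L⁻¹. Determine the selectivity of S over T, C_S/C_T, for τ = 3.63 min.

For first-order series with pure R initially, C_S(τ) = k₁C_{R0}/(k₂−k₁)·(e^(−k₁τ) − e^(−k₂τ)).
e^(−k₁τ) = e^(−0.0560×3.63) = e^(−0.2033) = 0.8160; e^(−k₂τ) = e^(−4.537) = 0.01070.
C_S = 0.0560×3.76/(1.25−0.0560) × (0.8160−0.01070) = 0.1763×0.8053 = 0.1420 mol·L⁻¹.
C_R = C_{R0}e^(−k₁τ) = 3.068 mol·L⁻¹, so C_T = C_{R0}−C_R−C_S = 0.5496 mol·L⁻¹; C_S/C_T = 0.258.

0.258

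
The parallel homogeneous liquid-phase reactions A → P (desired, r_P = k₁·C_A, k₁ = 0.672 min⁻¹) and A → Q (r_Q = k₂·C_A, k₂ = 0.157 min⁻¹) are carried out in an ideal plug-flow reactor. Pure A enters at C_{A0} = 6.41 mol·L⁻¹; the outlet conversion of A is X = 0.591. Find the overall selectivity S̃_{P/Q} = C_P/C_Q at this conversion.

4.28

C_A = C_{A0}(1−X) = 2.622 mol·L⁻¹.
Both paths are first order in A, so the instantaneous fraction to P is constant: dC_P/d(−C_A) = k₁/(k₁+k₂) = 0.8106.
C_P = 0.8106·(C_{A0}−C_A) = 0.8106×3.788 = 3.07 mol·L⁻¹.
C_Q = (C_{A0}−C_A)−C_P = 0.7174 mol·L⁻¹; S̃_{P/Q} = 3.071/0.7174 = 4.28.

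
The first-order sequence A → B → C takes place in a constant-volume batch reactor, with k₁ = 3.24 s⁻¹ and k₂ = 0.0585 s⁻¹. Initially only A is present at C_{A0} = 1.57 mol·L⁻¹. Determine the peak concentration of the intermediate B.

Evaluating C_B at t_opt = ln(k₂/k₁)/(k₂−k₁) gives C_{B,max}/C_{A0} = (k₁/k₂)^[k₂/(k₂−k₁)].
= (3.24/0.0585)^(0.0585/(0.0585−3.24)) = (55.38)^(-0.01839) = 0.9288.
C_{B,max} = 0.9288×1.57 = 1.46 mol·L⁻¹.

1.46 mol·L⁻¹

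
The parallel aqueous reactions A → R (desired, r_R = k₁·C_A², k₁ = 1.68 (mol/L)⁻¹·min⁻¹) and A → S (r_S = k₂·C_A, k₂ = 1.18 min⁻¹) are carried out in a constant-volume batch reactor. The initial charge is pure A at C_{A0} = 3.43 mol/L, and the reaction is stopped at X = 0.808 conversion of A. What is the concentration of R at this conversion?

C_A = C_{A0}(1−X) = 0.6586 mol/L.
Along a PFR/batch, dC_S/dC_A = −r_S/(r_R+r_S) = −k₂/(k₂+k₁·C_A).
Integrating from C_{A0} to C_A: C_S = (1.18/1.68)·ln[(1.18+1.68·3.43)/(1.18+1.68·0.659)] = 0.7024·ln(6.942/2.286) = 0.7801 mol/L.
Then C_R = (C_{A0}−C_A) − C_S = 2.771 − 0.7801 = 1.991 mol/L.

1.99 mol/L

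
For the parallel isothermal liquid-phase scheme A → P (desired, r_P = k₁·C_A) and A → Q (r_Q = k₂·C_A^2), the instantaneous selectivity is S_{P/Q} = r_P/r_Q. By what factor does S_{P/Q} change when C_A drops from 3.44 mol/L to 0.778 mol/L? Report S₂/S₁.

4.42

S_{P/Q} = (k₁/k₂)·C_A⁻¹, so S₂/S₁ = (C_{A,2}/C_{A,1})⁻¹.
= 3.44/0.778 = 4.42.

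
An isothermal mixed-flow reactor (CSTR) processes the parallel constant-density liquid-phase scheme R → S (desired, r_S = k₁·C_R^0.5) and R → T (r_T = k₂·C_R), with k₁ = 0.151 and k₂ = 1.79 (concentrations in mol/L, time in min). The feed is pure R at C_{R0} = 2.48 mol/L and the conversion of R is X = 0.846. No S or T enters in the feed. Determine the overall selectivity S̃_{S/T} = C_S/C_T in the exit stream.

Exit C_R = C_{R0}(1−X) = 2.48×0.154 = 0.3819 mol/L.
In a CSTR the entire volume is at exit conditions, so r_S = 0.151×0.3819^0.5 = 0.09332 and r_T = 1.79×0.3819 = 0.6836.
Overall selectivity = C_S/C_T = r_Sτ/(r_Tτ) = r_S/r_T = 0.137.

0.137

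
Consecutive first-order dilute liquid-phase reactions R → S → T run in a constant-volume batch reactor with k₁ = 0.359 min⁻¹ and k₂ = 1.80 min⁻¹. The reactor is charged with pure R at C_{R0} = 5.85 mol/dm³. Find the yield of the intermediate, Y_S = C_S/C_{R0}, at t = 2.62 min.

For first-order series with pure R initially, C_S(t) = k₁C_{R0}/(k₂−k₁)·(e^(−k₁t) − e^(−k₂t)).
e^(−k₁t) = e^(−0.359×2.62) = e^(−0.9406) = 0.3904; e^(−k₂t) = e^(−4.716) = 0.008951.
C_S = 0.359×5.85/(1.80−0.359) × (0.3904−0.008951) = 1.457×0.3815 = 0.5559 mol/dm³.
Y_S = C_S/C_{R0} = 0.5559/5.85 = 0.0950.

0.0950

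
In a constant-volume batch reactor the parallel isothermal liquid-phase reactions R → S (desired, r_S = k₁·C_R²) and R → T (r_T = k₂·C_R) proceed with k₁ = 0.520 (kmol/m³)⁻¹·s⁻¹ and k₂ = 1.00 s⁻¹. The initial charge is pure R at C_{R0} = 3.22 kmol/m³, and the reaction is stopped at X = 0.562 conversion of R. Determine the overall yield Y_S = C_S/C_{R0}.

C_R = C_{R0}(1−X) = 1.410 kmol/m³.
Along a PFR/batch, dC_T/dC_R = −r_T/(r_S+r_T) = −k₂/(k₂+k₁·C_R).
Integrating from C_{R0} to C_R: C_T = (1.00/0.520)·ln[(1.00+0.520·3.22)/(1.00+0.520·1.41)] = 1.923·ln(2.674/1.733) = 0.8339 kmol/m³.
Then C_S = (C_{R0}−C_R) − C_T = 1.810 − 0.8339 = 0.9757 kmol/m³.
Y_S = C_S/C_{R0} = 0.9757/3.22 = 0.303.

0.303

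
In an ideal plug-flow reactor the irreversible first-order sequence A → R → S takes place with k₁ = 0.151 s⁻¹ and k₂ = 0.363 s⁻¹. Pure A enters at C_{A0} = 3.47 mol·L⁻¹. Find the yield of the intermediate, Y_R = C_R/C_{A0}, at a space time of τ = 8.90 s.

0.158

The intermediate concentration in a first-order A→B→C sequence is C_R = k₁C_{A0}(e^(−k₁τ) − e^(−k₂τ))/(k₂−k₁).
e^(−k₁τ) = e^(−0.151×8.90) = e^(−1.344) = 0.2608; e^(−k₂τ) = e^(−3.231) = 0.03953.
C_R = 0.151×3.47/(0.363−0.151) × (0.2608−0.03953) = 2.472×0.2213 = 0.5469 mol·L⁻¹.
Y_R = C_R/C_{A0} = 0.5469/3.47 = 0.158.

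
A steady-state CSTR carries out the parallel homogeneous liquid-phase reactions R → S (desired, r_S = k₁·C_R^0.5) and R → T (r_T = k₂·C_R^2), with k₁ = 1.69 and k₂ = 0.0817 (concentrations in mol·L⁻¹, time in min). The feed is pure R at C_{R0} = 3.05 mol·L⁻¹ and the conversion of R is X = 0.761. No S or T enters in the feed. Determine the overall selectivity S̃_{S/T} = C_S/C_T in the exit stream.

33.2

Exit C_R = C_{R0}(1−X) = 3.05×0.239 = 0.7289 mol·L⁻¹.
A CSTR operates uniformly at the exit composition, giving r_S = 1.443 and r_T = 0.04341 (each k·C_R^n at C_R = 0.7289).
Overall selectivity = C_S/C_T = r_Sτ/(r_Tτ) = r_S/r_T = 33.2.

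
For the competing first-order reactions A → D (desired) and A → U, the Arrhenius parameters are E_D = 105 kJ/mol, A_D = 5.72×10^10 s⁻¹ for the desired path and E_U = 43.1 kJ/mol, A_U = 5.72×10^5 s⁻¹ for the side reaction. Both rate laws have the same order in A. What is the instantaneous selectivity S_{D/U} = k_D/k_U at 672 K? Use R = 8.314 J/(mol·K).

1.54

With equal orders, S_{D/U} = k_D/k_U = (A_D/A_U)·exp[(E_U−E_D)/(RT)].
(E_U−E_D)/(RT) = (43.1−105)×10³/(8.314×672) = -61900/5587 = -11.08.
k_D/k_U = (5.72×10^10/5.72×10^5)·exp(-11.08) = 1.000×10^5 × 1.543×10^-5 = 1.54.
Since E_D > E_U, raising the temperature improves selectivity toward D.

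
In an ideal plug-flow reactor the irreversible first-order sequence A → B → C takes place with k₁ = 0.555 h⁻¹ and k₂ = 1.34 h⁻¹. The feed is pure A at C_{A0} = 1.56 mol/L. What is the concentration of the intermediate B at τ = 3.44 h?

Solving the coupled first-order balances gives C_B(τ) = [k₁/(k₂−k₁)]·C_{A0}·(e^(−k₁τ) − e^(−k₂τ)).
e^(−k₁τ) = e^(−0.555×3.44) = e^(−1.909) = 0.1482; e^(−k₂τ) = e^(−4.610) = 0.009956.
C_B = 0.555×1.56/(1.34−0.555) × (0.1482−0.009956) = 1.103×0.1382 = 0.1525 mol/L.

0.152 mol/L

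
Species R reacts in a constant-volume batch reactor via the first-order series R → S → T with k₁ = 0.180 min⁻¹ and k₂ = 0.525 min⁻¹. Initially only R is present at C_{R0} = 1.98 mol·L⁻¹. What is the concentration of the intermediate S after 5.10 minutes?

0.342 mol·L⁻¹

Solving the coupled first-order balances gives C_S(t) = [k₁/(k₂−k₁)]·C_{R0}·(e^(−k₁t) − e^(−k₂t)).
e^(−k₁t) = e^(−0.180×5.10) = e^(−0.9180) = 0.3993; e^(−k₂t) = e^(−2.677) = 0.06873.
C_S = 0.180×1.98/(0.525−0.180) × (0.3993−0.06873) = 1.033×0.3306 = 0.3415 mol·L⁻¹.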